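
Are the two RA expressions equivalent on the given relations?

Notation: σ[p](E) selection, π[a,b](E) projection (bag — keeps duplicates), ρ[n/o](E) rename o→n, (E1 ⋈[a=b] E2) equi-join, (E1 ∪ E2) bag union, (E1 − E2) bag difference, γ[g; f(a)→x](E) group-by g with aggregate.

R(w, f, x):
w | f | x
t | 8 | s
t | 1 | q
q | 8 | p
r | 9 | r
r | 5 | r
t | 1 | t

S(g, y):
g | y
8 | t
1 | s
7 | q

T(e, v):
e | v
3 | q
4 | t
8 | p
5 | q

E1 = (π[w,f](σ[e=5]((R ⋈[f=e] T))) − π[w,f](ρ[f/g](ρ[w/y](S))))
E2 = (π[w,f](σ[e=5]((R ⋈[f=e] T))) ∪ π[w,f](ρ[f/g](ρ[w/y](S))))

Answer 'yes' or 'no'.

E1 stepwise |·|:
  R → 6
  T → 4
  (R ⋈[f=e] T) → 3
  σ[e=5]((R ⋈[f=e] T)) → 1
  π[w,f](σ[e=5]((R ⋈[f=e] T))) → 1
  S → 3
  ρ[w/y](S) → 3
  ρ[f/g](ρ[w/y](S)) → 3
  π[w,f](ρ[f/g](ρ[w/y](S))) → 3
  (π[w,f](σ[e=5]((R ⋈[f=e] T))) − π[w,f](ρ[f/g](ρ[w/y](S)))) → 1
E2 stepwise |·|:
  R → 6
  T → 4
  (R ⋈[f=e] T) → 3
  σ[e=5]((R ⋈[f=e] T)) → 1
  π[w,f](σ[e=5]((R ⋈[f=e] T))) → 1
  S → 3
  ρ[w/y](S) → 3
  ρ[f/g](ρ[w/y](S)) → 3
  π[w,f](ρ[f/g](ρ[w/y](S))) → 3
  (π[w,f](σ[e=5]((R ⋈[f=e] T))) ∪ π[w,f](ρ[f/g](ρ[w/y](S)))) → 4

E1 result:
w | f
r | 5
E2 result:
w | f
q | 7
r | 5
s | 1
t | 8
Witness: ('t', 8) appears 0× in E1 but 1× in E2.

no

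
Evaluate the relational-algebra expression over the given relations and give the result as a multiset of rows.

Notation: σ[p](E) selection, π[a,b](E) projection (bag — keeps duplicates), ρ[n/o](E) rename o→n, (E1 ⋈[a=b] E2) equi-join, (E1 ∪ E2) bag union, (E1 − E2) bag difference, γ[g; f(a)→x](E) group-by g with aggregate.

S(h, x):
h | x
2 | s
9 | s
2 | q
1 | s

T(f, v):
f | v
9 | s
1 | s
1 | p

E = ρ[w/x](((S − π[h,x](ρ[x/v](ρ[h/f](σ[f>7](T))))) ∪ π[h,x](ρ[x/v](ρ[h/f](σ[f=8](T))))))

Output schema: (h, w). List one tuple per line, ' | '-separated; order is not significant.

Row counts bottom-up:
  S → 4
  T → 3
  σ[f>7](T) → 1
  ρ[h/f](σ[f>7](T)) → 1
  ρ[x/v](ρ[h/f](σ[f>7](T))) → 1
  π[h,x](ρ[x/v](ρ[h/f](σ[f>7](T)))) → 1
  (S − π[h,x](ρ[x/v](ρ[h/f](σ[f>7](T))))) → 3
  T → 3
  σ[f=8](T) → 0
  ρ[h/f](σ[f=8](T)) → 0
  ρ[x/v](ρ[h/f](σ[f=8](T))) → 0
  π[h,x](ρ[x/v](ρ[h/f](σ[f=8](T)))) → 0
  ((S − π[h,x](ρ[x/v](ρ[h/f](σ[f>7](T))))) ∪ π[h,x](ρ[x/v](ρ[h/f](σ[f=8](T))))) → 3
  ρ[w/x](((S − π[h,x](ρ[x/v](ρ[h/f](σ[f>7](T))))) ∪ π[h,x](ρ[x/v](ρ[h/f](σ[f=8](T)))))) → 3

== RESULT ==
h | w
1 | s
2 | q
2 | s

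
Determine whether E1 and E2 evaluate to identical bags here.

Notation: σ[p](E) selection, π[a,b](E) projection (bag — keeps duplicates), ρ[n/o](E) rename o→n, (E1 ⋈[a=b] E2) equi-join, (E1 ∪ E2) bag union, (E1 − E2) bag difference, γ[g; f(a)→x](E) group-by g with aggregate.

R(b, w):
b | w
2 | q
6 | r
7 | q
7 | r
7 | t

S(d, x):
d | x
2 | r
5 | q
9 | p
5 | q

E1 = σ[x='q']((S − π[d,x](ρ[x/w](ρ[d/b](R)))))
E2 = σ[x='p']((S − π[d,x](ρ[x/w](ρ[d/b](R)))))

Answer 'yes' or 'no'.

E1 stepwise |·|:
  S → 4
  R → 5
  ρ[d/b](R) → 5
  ρ[x/w](ρ[d/b](R)) → 5
  π[d,x](ρ[x/w](ρ[d/b](R))) → 5
  (S − π[d,x](ρ[x/w](ρ[d/b](R)))) → 4
  σ[x='q']((S − π[d,x](ρ[x/w](ρ[d/b](R))))) → 2
E2 stepwise |·|:
  S → 4
  R → 5
  ρ[d/b](R) → 5
  ρ[x/w](ρ[d/b](R)) → 5
  π[d,x](ρ[x/w](ρ[d/b](R))) → 5
  (S − π[d,x](ρ[x/w](ρ[d/b](R)))) → 4
  σ[x='p']((S − π[d,x](ρ[x/w](ρ[d/b](R))))) → 1

E1 result:
d | x
5 | q
5 | q
E2 result:
d | x
9 | p
Witness: (9, 'p') appears 0× in E1 but 1× in E2.

no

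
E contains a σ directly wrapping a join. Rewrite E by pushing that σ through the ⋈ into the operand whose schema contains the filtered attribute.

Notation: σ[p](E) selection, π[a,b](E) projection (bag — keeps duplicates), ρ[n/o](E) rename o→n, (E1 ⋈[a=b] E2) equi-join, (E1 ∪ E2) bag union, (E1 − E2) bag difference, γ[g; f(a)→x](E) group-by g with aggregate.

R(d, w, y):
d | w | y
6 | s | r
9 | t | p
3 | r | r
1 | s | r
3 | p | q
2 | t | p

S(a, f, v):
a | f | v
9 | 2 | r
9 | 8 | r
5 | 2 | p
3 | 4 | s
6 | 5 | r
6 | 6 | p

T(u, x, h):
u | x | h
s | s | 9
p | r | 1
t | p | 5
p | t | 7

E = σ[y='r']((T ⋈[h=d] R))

σ filters on y, owned by the right side.
E' = (T ⋈[h=d] σ[y='r'](R))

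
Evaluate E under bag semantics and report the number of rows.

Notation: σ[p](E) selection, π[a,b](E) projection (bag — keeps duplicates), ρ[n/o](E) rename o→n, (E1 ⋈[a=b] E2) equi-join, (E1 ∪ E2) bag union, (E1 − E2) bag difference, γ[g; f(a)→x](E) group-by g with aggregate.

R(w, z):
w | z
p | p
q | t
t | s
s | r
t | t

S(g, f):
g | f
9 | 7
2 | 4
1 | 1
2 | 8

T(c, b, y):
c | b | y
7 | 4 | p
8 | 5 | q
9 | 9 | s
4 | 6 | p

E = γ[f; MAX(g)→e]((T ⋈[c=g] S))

Per-node cardinality:
  T → 4
  S → 4
  (T ⋈[c=g] S) → 1
  γ[f; MAX(g)→e]((T ⋈[c=g] S)) → 1

|E| = 1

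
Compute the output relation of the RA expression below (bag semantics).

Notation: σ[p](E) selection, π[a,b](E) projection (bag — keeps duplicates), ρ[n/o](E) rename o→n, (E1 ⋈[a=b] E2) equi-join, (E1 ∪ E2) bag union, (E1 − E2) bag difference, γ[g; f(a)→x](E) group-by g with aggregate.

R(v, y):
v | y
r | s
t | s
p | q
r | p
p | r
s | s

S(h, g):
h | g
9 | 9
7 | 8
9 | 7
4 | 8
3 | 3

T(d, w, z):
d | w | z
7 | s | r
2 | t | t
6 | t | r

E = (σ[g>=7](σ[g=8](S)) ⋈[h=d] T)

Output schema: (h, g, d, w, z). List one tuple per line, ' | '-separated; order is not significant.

Stepwise |·|:
  S → 5
  σ[g=8](S) → 2
  σ[g>=7](σ[g=8](S)) → 2
  T → 3
  (σ[g>=7](σ[g=8](S)) ⋈[h=d] T) → 1

== RESULT ==
h | g | d | w | z
7 | 8 | 7 | s | r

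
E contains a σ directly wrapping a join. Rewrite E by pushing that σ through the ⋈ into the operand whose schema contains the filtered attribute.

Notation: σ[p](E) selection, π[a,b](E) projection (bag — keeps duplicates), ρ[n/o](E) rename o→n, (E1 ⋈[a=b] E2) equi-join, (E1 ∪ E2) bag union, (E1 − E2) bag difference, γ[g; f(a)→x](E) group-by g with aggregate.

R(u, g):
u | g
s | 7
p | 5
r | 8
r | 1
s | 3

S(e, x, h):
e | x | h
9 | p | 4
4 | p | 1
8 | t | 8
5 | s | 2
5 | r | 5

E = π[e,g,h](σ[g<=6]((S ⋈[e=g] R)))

σ filters on g, owned by the right side.
E' = π[e,g,h]((S ⋈[e=g] σ[g<=6](R)))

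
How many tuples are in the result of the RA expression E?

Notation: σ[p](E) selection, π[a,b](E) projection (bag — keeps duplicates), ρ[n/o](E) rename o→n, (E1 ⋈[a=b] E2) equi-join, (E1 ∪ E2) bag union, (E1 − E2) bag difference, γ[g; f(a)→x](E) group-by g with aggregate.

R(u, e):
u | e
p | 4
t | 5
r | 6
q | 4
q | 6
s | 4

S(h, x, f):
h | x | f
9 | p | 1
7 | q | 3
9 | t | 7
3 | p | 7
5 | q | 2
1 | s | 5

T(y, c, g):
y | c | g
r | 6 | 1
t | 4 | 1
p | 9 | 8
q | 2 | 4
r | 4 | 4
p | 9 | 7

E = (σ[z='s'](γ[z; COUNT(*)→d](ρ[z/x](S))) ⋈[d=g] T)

Row counts bottom-up:
  S → 6
  ρ[z/x](S) → 6
  γ[z; COUNT(*)→d](ρ[z/x](S)) → 4
  σ[z='s'](γ[z; COUNT(*)→d](ρ[z/x](S))) → 1
  T → 6
  (σ[z='s'](γ[z; COUNT(*)→d](ρ[z/x](S))) ⋈[d=g] T) → 2

|E| = 2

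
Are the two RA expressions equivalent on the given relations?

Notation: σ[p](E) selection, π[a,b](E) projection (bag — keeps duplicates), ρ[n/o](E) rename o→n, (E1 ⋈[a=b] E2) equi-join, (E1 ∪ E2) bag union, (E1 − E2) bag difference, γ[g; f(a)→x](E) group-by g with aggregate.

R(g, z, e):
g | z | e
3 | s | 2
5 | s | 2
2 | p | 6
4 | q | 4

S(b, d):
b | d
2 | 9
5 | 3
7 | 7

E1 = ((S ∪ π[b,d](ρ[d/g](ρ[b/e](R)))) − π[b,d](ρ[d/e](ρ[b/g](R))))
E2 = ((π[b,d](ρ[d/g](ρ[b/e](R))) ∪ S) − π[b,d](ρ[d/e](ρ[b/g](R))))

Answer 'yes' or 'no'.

E1 stepwise |·|:
  S → 3
  R → 4
  ρ[b/e](R) → 4
  ρ[d/g](ρ[b/e](R)) → 4
  π[b,d](ρ[d/g](ρ[b/e](R))) → 4
  (S ∪ π[b,d](ρ[d/g](ρ[b/e](R)))) → 7
  R → 4
  ρ[b/g](R) → 4
  ρ[d/e](ρ[b/g](R)) → 4
  π[b,d](ρ[d/e](ρ[b/g](R))) → 4
  ((S ∪ π[b,d](ρ[d/g](ρ[b/e](R)))) − π[b,d](ρ[d/e](ρ[b/g](R)))) → 6
E2 stepwise |·|:
  R → 4
  ρ[b/e](R) → 4
  ρ[d/g](ρ[b/e](R)) → 4
  π[b,d](ρ[d/g](ρ[b/e](R))) → 4
  S → 3
  (π[b,d](ρ[d/g](ρ[b/e](R))) ∪ S) → 7
  R → 4
  ρ[b/g](R) → 4
  ρ[d/e](ρ[b/g](R)) → 4
  π[b,d](ρ[d/e](ρ[b/g](R))) → 4
  ((π[b,d](ρ[d/g](ρ[b/e](R))) ∪ S) − π[b,d](ρ[d/e](ρ[b/g](R)))) → 6

E1 and E2 produce the same multiset:
b | d
2 | 3
2 | 5
2 | 9
5 | 3
6 | 2
7 | 7

yes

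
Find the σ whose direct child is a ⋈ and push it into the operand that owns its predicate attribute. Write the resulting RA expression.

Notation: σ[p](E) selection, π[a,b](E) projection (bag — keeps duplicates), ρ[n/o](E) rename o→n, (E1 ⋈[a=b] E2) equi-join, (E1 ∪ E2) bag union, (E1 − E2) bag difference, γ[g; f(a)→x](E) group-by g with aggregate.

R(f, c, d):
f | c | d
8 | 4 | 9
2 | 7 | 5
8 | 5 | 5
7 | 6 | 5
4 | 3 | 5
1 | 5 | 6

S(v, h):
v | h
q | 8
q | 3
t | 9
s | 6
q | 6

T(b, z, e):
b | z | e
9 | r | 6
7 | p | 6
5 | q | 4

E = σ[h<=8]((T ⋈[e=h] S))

σ filters on h, owned by the right side.
E' = (T ⋈[e=h] σ[h<=8](S))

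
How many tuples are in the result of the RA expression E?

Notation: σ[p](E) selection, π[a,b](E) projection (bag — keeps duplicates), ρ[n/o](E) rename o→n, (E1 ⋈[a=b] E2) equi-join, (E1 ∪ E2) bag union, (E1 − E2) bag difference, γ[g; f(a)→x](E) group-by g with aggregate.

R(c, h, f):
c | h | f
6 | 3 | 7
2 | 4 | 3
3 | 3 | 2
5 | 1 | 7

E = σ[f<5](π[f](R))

Subexpression sizes:
  R → 4
  π[f](R) → 4
  σ[f<5](π[f](R)) → 2

|E| = 2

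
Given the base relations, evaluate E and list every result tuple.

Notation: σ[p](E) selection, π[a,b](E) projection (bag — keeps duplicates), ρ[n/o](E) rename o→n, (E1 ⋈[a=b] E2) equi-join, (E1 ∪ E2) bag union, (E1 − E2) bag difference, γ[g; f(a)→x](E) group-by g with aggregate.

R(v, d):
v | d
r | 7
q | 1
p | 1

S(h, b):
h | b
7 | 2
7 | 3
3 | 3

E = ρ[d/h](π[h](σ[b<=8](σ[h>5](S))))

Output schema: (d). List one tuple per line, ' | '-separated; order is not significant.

Subexpression sizes:
  S → 3
  σ[h>5](S) → 2
  σ[b<=8](σ[h>5](S)) → 2
  π[h](σ[b<=8](σ[h>5](S))) → 2
  ρ[d/h](π[h](σ[b<=8](σ[h>5](S)))) → 2

== RESULT ==
d
7
7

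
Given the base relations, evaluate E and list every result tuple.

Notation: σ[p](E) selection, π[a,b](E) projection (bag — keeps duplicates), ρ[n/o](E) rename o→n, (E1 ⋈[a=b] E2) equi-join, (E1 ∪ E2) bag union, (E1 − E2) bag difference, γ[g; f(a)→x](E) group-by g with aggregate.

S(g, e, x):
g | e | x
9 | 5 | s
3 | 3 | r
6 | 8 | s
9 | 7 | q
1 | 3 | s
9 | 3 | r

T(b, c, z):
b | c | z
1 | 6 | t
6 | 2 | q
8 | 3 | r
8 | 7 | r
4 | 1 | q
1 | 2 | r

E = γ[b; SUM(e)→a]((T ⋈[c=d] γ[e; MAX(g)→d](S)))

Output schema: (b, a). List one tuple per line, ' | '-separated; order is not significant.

Per-node cardinality:
  T → 6
  S → 6
  γ[e; MAX(g)→d](S) → 4
  (T ⋈[c=d] γ[e; MAX(g)→d](S)) → 1
  γ[b; SUM(e)→a]((T ⋈[c=d] γ[e; MAX(g)→d](S))) → 1

== RESULT ==
b | a
1 | 8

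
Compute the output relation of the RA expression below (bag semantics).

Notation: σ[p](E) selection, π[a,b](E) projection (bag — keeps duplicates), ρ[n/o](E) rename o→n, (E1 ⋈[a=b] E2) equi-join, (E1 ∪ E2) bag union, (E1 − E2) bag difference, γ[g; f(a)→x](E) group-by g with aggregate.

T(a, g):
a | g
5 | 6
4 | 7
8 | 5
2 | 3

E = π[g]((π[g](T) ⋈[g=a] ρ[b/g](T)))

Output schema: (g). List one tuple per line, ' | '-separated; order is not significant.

Subexpression sizes:
  T → 4
  π[g](T) → 4
  T → 4
  ρ[b/g](T) → 4
  (π[g](T) ⋈[g=a] ρ[b/g](T)) → 1
  π[g]((π[g](T) ⋈[g=a] ρ[b/g](T))) → 1

== RESULT ==
g
5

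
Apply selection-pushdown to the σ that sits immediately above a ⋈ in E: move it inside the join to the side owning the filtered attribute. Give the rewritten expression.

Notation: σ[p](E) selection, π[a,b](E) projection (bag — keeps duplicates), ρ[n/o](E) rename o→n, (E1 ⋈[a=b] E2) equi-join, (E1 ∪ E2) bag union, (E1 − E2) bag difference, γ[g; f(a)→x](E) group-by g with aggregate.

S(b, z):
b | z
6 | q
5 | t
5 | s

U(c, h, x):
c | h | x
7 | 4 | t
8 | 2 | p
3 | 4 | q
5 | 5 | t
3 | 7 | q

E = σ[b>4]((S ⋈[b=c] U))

σ filters on b, owned by the left side.
E' = (σ[b>4](S) ⋈[b=c] U)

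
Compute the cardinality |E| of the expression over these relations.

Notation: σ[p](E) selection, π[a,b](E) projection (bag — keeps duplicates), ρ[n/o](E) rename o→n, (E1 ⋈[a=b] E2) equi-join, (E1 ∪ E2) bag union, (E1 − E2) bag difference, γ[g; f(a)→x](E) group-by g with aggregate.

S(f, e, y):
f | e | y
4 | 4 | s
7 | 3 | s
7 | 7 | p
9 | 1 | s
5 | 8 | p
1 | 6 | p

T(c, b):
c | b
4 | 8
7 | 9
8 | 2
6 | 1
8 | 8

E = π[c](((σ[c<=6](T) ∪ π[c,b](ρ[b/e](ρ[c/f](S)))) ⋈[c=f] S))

Per-node cardinality:
  T → 5
  σ[c<=6](T) → 2
  S → 6
  ρ[c/f](S) → 6
  ρ[b/e](ρ[c/f](S)) → 6
  π[c,b](ρ[b/e](ρ[c/f](S))) → 6
  (σ[c<=6](T) ∪ π[c,b](ρ[b/e](ρ[c/f](S)))) → 8
  S → 6
  ((σ[c<=6](T) ∪ π[c,b](ρ[b/e](ρ[c/f](S)))) ⋈[c=f] S) → 9
  π[c](((σ[c<=6](T) ∪ π[c,b](ρ[b/e](ρ[c/f](S)))) ⋈[c=f] S)) → 9

|E| = 9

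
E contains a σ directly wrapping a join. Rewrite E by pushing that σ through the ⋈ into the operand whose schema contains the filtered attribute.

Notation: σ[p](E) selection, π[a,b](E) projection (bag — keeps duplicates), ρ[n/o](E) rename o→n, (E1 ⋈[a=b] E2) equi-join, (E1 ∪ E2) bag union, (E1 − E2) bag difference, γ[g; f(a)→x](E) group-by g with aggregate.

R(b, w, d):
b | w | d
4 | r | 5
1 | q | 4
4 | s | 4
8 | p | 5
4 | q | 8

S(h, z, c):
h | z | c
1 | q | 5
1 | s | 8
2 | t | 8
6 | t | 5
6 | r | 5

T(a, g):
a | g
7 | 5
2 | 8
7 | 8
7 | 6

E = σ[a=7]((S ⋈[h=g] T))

σ filters on a, owned by the right side.
E' = (S ⋈[h=g] σ[a=7](T))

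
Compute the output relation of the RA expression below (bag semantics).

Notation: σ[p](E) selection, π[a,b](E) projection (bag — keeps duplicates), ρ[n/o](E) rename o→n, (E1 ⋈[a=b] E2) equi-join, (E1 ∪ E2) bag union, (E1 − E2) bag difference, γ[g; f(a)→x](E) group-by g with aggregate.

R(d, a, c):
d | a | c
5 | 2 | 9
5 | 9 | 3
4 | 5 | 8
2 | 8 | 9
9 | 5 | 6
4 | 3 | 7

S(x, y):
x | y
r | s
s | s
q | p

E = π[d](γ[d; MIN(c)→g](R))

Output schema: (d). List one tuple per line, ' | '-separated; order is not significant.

Stepwise |·|:
  R → 6
  γ[d; MIN(c)→g](R) → 4
  π[d](γ[d; MIN(c)→g](R)) → 4

== RESULT ==
d
2
4
5
9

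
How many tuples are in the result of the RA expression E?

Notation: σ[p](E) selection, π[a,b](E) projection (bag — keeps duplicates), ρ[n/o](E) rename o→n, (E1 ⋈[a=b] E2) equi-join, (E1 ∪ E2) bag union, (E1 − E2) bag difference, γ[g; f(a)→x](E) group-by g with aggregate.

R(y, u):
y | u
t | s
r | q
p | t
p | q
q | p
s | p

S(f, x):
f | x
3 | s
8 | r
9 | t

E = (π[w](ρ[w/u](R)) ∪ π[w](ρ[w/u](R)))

Row counts bottom-up:
  R → 6
  ρ[w/u](R) → 6
  π[w](ρ[w/u](R)) → 6
  R → 6
  ρ[w/u](R) → 6
  π[w](ρ[w/u](R)) → 6
  (π[w](ρ[w/u](R)) ∪ π[w](ρ[w/u](R))) → 12

|E| = 12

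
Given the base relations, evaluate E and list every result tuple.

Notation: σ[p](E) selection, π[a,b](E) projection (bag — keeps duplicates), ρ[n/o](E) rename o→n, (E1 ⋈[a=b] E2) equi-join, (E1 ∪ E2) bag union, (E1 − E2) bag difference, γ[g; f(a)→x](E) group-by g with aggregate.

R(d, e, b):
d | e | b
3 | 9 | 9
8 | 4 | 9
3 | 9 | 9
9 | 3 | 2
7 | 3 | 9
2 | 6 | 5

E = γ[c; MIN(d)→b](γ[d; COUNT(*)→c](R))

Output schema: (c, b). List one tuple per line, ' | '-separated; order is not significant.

Stepwise |·|:
  R → 6
  γ[d; COUNT(*)→c](R) → 5
  γ[c; MIN(d)→b](γ[d; COUNT(*)→c](R)) → 2

== RESULT ==
c | b
1 | 2
2 | 3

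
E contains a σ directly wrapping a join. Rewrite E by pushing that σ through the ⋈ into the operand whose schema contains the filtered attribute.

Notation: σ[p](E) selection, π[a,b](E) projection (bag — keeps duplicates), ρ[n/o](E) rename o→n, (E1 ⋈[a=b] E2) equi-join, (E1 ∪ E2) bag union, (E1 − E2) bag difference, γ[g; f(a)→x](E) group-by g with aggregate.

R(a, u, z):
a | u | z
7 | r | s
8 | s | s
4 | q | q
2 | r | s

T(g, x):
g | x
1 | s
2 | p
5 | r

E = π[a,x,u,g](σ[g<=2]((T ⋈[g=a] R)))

σ filters on g, owned by the left side.
E' = π[a,x,u,g]((σ[g<=2](T) ⋈[g=a] R))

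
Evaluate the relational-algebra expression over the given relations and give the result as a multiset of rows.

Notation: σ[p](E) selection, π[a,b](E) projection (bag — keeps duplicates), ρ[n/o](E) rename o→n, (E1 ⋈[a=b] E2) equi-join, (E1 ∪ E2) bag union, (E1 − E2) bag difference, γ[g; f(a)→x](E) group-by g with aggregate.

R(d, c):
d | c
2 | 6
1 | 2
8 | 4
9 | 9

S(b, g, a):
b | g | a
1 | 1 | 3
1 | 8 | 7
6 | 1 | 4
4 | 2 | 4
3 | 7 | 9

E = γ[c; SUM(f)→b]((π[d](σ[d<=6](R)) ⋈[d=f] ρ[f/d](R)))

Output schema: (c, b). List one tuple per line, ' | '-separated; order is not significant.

Stepwise |·|:
  R → 4
  σ[d<=6](R) → 2
  π[d](σ[d<=6](R)) → 2
  R → 4
  ρ[f/d](R) → 4
  (π[d](σ[d<=6](R)) ⋈[d=f] ρ[f/d](R)) → 2
  γ[c; SUM(f)→b]((π[d](σ[d<=6](R)) ⋈[d=f] ρ[f/d](R))) → 2

== RESULT ==
c | b
2 | 1
6 | 2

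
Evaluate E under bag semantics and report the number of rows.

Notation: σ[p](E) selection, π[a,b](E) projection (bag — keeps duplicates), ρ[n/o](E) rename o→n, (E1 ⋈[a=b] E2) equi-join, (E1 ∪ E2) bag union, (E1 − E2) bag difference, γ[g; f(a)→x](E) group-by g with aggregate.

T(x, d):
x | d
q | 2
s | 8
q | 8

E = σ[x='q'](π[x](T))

Subexpression sizes:
  T → 3
  π[x](T) → 3
  σ[x='q'](π[x](T)) → 2

|E| = 2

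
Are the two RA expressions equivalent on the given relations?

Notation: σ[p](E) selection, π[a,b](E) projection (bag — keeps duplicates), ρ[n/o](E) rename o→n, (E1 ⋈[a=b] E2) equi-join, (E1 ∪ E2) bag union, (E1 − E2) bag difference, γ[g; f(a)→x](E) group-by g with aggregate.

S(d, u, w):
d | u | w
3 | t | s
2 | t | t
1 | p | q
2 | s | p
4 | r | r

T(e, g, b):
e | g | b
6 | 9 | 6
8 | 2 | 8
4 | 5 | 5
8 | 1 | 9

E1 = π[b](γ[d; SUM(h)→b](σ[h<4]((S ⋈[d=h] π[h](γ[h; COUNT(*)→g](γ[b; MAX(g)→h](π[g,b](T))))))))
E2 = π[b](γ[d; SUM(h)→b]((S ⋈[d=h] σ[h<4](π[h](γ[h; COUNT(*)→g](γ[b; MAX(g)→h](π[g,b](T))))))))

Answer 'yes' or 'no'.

E1 subexpression sizes:
  S → 5
  T → 4
  π[g,b](T) → 4
  γ[b; MAX(g)→h](π[g,b](T)) → 4
  γ[h; COUNT(*)→g](γ[b; MAX(g)→h](π[g,b](T))) → 4
  π[h](γ[h; COUNT(*)→g](γ[b; MAX(g)→h](π[g,b](T)))) → 4
  (S ⋈[d=h] π[h](γ[h; COUNT(*)→g](γ[b; MAX(g)→h](π[g,b](T))))) → 3
  σ[h<4]((S ⋈[d=h] π[h](γ[h; COUNT(*)→g](γ[b; MAX(g)→h](π[g,b](T)))))) → 3
  γ[d; SUM(h)→b](σ[h<4]((S ⋈[d=h] π[h](γ[h; COUNT(*)→g](γ[b; MAX(g)→h](π[g,b](T))))))) → 2
  π[b](γ[d; SUM(h)→b](σ[h<4]((S ⋈[d=h] π[h](γ[h; COUNT(*)→g](γ[b; MAX(g)→h](π[g,b](T)))))))) → 2
E2 subexpression sizes:
  S → 5
  T → 4
  π[g,b](T) → 4
  γ[b; MAX(g)→h](π[g,b](T)) → 4
  γ[h; COUNT(*)→g](γ[b; MAX(g)→h](π[g,b](T))) → 4
  π[h](γ[h; COUNT(*)→g](γ[b; MAX(g)→h](π[g,b](T)))) → 4
  σ[h<4](π[h](γ[h; COUNT(*)→g](γ[b; MAX(g)→h](π[g,b](T))))) → 2
  (S ⋈[d=h] σ[h<4](π[h](γ[h; COUNT(*)→g](γ[b; MAX(g)→h](π[g,b](T)))))) → 3
  γ[d; SUM(h)→b]((S ⋈[d=h] σ[h<4](π[h](γ[h; COUNT(*)→g](γ[b; MAX(g)→h](π[g,b](T))))))) → 2
  π[b](γ[d; SUM(h)→b]((S ⋈[d=h] σ[h<4](π[h](γ[h; COUNT(*)→g](γ[b; MAX(g)→h](π[g,b](T)))))))) → 2

E1 and E2 produce the same multiset:
b
1
4

yes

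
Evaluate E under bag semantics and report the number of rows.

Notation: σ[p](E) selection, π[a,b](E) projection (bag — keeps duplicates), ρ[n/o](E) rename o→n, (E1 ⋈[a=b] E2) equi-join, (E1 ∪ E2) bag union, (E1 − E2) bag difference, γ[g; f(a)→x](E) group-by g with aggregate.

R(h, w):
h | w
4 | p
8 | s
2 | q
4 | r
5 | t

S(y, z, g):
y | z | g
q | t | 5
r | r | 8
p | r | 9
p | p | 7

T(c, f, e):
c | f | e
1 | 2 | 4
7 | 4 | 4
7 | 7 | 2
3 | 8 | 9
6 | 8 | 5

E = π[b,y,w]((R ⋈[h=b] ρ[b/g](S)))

Subexpression sizes:
  R → 5
  S → 4
  ρ[b/g](S) → 4
  (R ⋈[h=b] ρ[b/g](S)) → 2
  π[b,y,w]((R ⋈[h=b] ρ[b/g](S))) → 2

|E| = 2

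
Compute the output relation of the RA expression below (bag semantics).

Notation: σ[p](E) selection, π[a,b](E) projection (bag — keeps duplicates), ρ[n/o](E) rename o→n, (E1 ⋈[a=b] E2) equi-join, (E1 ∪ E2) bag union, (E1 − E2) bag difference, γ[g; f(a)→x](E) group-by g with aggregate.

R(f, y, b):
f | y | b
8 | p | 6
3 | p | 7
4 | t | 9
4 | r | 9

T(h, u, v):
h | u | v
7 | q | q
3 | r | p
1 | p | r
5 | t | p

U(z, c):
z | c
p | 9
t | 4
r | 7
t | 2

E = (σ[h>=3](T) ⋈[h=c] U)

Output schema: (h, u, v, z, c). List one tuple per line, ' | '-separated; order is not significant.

Row counts bottom-up:
  T → 4
  σ[h>=3](T) → 3
  U → 4
  (σ[h>=3](T) ⋈[h=c] U) → 1

== RESULT ==
h | u | v | z | c
7 | q | q | r | 7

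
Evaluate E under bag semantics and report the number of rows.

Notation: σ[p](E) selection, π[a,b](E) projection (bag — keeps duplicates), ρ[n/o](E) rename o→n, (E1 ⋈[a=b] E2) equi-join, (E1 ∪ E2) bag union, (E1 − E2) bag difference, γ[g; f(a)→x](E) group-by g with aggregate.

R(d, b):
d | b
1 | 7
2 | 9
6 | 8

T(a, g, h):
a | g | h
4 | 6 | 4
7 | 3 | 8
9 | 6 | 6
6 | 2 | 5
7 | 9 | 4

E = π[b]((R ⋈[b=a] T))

Per-node cardinality:
  R → 3
  T → 5
  (R ⋈[b=a] T) → 3
  π[b]((R ⋈[b=a] T)) → 3

|E| = 3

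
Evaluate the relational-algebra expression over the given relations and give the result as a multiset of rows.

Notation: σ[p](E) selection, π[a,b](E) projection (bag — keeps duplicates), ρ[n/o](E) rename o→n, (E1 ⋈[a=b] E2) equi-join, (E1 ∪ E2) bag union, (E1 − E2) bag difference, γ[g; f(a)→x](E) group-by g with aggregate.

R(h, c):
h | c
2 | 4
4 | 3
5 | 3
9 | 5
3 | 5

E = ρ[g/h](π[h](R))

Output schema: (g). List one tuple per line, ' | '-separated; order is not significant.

Row counts bottom-up:
  R → 5
  π[h](R) → 5
  ρ[g/h](π[h](R)) → 5

== RESULT ==
g
2
3
4
5
9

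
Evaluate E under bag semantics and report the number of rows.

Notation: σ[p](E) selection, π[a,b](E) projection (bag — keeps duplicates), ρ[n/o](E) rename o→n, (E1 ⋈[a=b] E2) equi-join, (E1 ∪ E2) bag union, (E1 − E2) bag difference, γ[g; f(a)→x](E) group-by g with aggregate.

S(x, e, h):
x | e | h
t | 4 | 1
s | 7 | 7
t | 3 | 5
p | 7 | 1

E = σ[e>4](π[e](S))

Subexpression sizes:
  S → 4
  π[e](S) → 4
  σ[e>4](π[e](S)) → 2

|E| = 2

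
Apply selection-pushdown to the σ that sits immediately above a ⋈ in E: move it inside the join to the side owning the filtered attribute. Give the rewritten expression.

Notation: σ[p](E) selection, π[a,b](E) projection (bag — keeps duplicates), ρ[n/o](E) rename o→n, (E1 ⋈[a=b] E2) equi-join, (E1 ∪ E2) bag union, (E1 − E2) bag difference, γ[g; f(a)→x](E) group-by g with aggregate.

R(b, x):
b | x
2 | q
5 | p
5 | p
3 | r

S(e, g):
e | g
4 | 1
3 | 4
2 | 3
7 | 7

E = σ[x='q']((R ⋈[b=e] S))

σ filters on x, owned by the left side.
E' = (σ[x='q'](R) ⋈[b=e] S)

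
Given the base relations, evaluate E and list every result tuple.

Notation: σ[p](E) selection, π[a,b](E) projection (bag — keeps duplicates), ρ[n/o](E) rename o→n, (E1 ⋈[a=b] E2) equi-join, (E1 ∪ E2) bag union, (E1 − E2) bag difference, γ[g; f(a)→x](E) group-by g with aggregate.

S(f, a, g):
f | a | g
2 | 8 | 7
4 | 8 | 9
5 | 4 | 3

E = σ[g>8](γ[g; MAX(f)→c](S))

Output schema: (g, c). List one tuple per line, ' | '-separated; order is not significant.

Subexpression sizes:
  S → 3
  γ[g; MAX(f)→c](S) → 3
  σ[g>8](γ[g; MAX(f)→c](S)) → 1

== RESULT ==
g | c
9 | 4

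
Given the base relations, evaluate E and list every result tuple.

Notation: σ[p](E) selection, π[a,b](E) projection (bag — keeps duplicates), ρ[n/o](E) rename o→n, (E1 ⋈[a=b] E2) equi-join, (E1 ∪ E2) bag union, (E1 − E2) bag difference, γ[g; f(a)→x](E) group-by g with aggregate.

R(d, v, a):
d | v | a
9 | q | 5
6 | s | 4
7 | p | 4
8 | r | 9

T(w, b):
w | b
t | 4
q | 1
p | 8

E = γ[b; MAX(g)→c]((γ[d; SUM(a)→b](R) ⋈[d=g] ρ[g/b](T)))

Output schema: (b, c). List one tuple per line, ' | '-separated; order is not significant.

Stepwise |·|:
  R → 4
  γ[d; SUM(a)→b](R) → 4
  T → 3
  ρ[g/b](T) → 3
  (γ[d; SUM(a)→b](R) ⋈[d=g] ρ[g/b](T)) → 1
  γ[b; MAX(g)→c]((γ[d; SUM(a)→b](R) ⋈[d=g] ρ[g/b](T))) → 1

== RESULT ==
b | c
9 | 8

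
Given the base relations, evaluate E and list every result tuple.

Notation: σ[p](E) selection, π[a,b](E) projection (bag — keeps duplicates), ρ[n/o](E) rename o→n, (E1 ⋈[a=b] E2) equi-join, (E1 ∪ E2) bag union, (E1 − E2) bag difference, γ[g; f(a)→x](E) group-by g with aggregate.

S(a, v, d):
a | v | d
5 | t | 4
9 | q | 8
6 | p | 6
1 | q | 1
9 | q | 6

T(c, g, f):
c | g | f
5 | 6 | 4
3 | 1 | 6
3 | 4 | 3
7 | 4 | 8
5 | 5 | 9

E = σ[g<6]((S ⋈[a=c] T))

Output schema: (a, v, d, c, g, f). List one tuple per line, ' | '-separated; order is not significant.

Per-node cardinality:
  S → 5
  T → 5
  (S ⋈[a=c] T) → 2
  σ[g<6]((S ⋈[a=c] T)) → 1

== RESULT ==
a | v | d | c | g | f
5 | t | 4 | 5 | 5 | 9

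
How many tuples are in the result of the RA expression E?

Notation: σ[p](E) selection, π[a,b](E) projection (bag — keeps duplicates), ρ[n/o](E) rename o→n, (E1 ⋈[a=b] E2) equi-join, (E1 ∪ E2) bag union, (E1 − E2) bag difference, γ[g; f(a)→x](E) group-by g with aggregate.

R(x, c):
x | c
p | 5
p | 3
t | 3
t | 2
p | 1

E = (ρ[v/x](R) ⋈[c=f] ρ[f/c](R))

Subexpression sizes:
  R → 5
  ρ[v/x](R) → 5
  R → 5
  ρ[f/c](R) → 5
  (ρ[v/x](R) ⋈[c=f] ρ[f/c](R)) → 7

|E| = 7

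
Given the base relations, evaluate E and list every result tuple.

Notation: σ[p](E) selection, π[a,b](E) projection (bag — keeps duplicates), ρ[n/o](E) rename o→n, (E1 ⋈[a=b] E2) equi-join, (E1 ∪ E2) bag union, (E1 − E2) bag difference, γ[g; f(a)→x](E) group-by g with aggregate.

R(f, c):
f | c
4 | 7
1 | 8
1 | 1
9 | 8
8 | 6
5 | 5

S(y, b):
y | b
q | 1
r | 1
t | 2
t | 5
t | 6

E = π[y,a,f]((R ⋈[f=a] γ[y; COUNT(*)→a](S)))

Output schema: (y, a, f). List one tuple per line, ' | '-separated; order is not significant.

Per-node cardinality:
  R → 6
  S → 5
  γ[y; COUNT(*)→a](S) → 3
  (R ⋈[f=a] γ[y; COUNT(*)→a](S)) → 4
  π[y,a,f]((R ⋈[f=a] γ[y; COUNT(*)→a](S))) → 4

== RESULT ==
y | a | f
q | 1 | 1
q | 1 | 1
r | 1 | 1
r | 1 | 1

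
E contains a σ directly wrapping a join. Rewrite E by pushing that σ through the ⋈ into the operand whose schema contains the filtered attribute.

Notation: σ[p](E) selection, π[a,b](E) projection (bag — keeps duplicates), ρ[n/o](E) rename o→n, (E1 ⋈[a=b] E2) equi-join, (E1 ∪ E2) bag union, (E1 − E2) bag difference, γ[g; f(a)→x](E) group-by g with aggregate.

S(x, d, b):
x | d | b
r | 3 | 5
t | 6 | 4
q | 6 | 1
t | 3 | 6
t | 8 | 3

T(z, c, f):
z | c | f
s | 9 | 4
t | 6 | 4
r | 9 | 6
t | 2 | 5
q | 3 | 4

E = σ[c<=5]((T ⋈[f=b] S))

σ filters on c, owned by the left side.
E' = (σ[c<=5](T) ⋈[f=b] S)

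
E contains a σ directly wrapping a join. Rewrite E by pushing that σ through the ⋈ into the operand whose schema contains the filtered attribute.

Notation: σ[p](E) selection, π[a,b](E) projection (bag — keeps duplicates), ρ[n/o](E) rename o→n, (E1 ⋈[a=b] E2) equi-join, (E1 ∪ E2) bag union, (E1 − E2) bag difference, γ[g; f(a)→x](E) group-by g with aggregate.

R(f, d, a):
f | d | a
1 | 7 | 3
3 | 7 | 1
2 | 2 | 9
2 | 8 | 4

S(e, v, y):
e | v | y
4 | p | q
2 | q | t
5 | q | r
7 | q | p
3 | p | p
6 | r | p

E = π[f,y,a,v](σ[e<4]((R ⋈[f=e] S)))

σ filters on e, owned by the right side.
E' = π[f,y,a,v]((R ⋈[f=e] σ[e<4](S)))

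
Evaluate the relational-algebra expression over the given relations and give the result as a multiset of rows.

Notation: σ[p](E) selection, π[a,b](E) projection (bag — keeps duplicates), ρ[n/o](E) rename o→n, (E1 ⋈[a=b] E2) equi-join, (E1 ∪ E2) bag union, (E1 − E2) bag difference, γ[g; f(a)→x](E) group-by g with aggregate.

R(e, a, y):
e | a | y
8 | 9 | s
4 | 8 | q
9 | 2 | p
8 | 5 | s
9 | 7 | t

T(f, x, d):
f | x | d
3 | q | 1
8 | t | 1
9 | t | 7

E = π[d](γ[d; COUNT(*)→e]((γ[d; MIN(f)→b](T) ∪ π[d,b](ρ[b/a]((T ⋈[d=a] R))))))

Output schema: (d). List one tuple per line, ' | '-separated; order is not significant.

Per-node cardinality:
  T → 3
  γ[d; MIN(f)→b](T) → 2
  T → 3
  R → 5
  (T ⋈[d=a] R) → 1
  ρ[b/a]((T ⋈[d=a] R)) → 1
  π[d,b](ρ[b/a]((T ⋈[d=a] R))) → 1
  (γ[d; MIN(f)→b](T) ∪ π[d,b](ρ[b/a]((T ⋈[d=a] R)))) → 3
  γ[d; COUNT(*)→e]((γ[d; MIN(f)→b](T) ∪ π[d,b](ρ[b/a]((T ⋈[d=a] R))))) → 2
  π[d](γ[d; COUNT(*)→e]((γ[d; MIN(f)→b](T) ∪ π[d,b](ρ[b/a]((T ⋈[d=a] R)))))) → 2

== RESULT ==
d
1
7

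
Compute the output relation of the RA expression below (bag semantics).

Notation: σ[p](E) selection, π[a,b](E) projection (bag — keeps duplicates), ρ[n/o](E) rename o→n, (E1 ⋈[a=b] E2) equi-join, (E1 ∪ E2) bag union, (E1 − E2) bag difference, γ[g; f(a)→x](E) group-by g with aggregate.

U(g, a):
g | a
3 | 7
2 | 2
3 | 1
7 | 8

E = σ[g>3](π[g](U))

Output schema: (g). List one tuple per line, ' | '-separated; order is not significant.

Row counts bottom-up:
  U → 4
  π[g](U) → 4
  σ[g>3](π[g](U)) → 1

== RESULT ==
g
7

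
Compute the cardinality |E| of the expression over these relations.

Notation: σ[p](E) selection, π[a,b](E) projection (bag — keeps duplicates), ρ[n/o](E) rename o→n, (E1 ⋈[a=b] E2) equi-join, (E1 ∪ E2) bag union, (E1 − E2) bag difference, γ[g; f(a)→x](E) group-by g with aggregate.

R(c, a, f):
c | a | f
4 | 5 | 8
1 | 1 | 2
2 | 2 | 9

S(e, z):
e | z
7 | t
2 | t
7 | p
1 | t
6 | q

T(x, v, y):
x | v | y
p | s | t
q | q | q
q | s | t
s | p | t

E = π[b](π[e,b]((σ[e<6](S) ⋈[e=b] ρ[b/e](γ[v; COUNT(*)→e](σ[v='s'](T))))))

Per-node cardinality:
  S → 5
  σ[e<6](S) → 2
  T → 4
  σ[v='s'](T) → 2
  γ[v; COUNT(*)→e](σ[v='s'](T)) → 1
  ρ[b/e](γ[v; COUNT(*)→e](σ[v='s'](T))) → 1
  (σ[e<6](S) ⋈[e=b] ρ[b/e](γ[v; COUNT(*)→e](σ[v='s'](T)))) → 1
  π[e,b]((σ[e<6](S) ⋈[e=b] ρ[b/e](γ[v; COUNT(*)→e](σ[v='s'](T))))) → 1
  π[b](π[e,b]((σ[e<6](S) ⋈[e=b] ρ[b/e](γ[v; COUNT(*)→e](σ[v='s'](T)))))) → 1

|E| = 1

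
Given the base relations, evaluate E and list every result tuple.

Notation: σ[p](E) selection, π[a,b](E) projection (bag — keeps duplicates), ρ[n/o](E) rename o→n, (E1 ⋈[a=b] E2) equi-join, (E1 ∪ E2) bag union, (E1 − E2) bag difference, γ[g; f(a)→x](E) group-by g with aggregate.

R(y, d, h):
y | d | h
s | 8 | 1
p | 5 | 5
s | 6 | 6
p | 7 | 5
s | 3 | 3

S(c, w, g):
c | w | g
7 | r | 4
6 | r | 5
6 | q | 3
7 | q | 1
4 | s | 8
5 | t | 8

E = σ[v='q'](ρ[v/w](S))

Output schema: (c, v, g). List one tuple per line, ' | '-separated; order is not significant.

Stepwise |·|:
  S → 6
  ρ[v/w](S) → 6
  σ[v='q'](ρ[v/w](S)) → 2

== RESULT ==
c | v | g
6 | q | 3
7 | q | 1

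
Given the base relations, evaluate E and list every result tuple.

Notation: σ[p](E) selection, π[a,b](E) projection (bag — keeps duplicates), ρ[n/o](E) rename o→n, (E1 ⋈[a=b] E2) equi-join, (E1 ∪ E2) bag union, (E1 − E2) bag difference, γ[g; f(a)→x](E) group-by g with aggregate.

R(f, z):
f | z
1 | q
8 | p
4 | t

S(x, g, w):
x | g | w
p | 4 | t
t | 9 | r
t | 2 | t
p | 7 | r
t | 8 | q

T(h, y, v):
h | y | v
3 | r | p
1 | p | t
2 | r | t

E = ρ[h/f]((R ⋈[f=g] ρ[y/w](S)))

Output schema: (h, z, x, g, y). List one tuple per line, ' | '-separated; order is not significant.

Per-node cardinality:
  R → 3
  S → 5
  ρ[y/w](S) → 5
  (R ⋈[f=g] ρ[y/w](S)) → 2
  ρ[h/f]((R ⋈[f=g] ρ[y/w](S))) → 2

== RESULT ==
h | z | x | g | y
4 | t | p | 4 | t
8 | p | t | 8 | q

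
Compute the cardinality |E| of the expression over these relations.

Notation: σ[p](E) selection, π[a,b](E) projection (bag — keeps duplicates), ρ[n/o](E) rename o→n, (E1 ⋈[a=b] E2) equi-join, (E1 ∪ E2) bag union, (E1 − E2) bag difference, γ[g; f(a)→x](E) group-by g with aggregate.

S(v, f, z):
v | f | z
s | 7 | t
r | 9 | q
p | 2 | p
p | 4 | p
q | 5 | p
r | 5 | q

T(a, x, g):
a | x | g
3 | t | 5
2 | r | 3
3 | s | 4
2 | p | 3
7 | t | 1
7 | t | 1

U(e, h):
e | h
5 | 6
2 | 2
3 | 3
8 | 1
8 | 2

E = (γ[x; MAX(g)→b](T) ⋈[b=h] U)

Stepwise |·|:
  T → 6
  γ[x; MAX(g)→b](T) → 4
  U → 5
  (γ[x; MAX(g)→b](T) ⋈[b=h] U) → 2

|E| = 2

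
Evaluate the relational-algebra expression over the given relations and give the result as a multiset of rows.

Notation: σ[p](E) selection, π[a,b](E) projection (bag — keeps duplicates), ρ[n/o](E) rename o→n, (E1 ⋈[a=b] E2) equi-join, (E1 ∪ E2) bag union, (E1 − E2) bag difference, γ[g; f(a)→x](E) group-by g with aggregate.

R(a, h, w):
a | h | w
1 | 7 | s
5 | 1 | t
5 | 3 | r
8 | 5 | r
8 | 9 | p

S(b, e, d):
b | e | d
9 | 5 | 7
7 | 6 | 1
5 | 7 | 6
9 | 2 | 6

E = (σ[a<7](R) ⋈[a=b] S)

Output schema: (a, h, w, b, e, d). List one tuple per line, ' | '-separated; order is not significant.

Row counts bottom-up:
  R → 5
  σ[a<7](R) → 3
  S → 4
  (σ[a<7](R) ⋈[a=b] S) → 2

== RESULT ==
a | h | w | b | e | d
5 | 1 | t | 5 | 7 | 6
5 | 3 | r | 5 | 7 | 6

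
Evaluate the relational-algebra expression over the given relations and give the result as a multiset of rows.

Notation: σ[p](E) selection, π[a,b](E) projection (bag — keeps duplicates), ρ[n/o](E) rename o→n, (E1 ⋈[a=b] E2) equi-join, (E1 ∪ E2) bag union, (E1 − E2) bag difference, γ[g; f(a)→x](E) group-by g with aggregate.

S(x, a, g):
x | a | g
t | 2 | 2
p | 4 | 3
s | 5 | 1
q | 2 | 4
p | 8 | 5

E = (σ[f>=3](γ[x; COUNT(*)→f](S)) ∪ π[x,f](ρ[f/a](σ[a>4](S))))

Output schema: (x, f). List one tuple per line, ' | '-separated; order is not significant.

Stepwise |·|:
  S → 5
  γ[x; COUNT(*)→f](S) → 4
  σ[f>=3](γ[x; COUNT(*)→f](S)) → 0
  S → 5
  σ[a>4](S) → 2
  ρ[f/a](σ[a>4](S)) → 2
  π[x,f](ρ[f/a](σ[a>4](S))) → 2
  (σ[f>=3](γ[x; COUNT(*)→f](S)) ∪ π[x,f](ρ[f/a](σ[a>4](S)))) → 2

== RESULT ==
x | f
p | 8
s | 5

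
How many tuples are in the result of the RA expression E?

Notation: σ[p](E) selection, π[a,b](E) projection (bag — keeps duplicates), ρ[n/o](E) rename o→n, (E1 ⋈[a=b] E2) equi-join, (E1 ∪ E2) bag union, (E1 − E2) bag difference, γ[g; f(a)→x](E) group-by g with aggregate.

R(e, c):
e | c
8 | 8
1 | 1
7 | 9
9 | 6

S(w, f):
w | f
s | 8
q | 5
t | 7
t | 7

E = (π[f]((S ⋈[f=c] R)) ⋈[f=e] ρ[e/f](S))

Row counts bottom-up:
  S → 4
  R → 4
  (S ⋈[f=c] R) → 1
  π[f]((S ⋈[f=c] R)) → 1
  S → 4
  ρ[e/f](S) → 4
  (π[f]((S ⋈[f=c] R)) ⋈[f=e] ρ[e/f](S)) → 1

|E| = 1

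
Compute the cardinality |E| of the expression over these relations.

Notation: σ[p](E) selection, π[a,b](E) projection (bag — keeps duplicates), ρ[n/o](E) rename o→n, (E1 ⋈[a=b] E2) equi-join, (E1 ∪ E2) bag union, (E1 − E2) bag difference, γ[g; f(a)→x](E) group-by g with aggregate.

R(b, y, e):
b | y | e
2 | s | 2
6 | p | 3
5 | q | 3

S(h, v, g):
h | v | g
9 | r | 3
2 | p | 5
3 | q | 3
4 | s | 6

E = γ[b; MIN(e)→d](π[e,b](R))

Row counts bottom-up:
  R → 3
  π[e,b](R) → 3
  γ[b; MIN(e)→d](π[e,b](R)) → 3

|E| = 3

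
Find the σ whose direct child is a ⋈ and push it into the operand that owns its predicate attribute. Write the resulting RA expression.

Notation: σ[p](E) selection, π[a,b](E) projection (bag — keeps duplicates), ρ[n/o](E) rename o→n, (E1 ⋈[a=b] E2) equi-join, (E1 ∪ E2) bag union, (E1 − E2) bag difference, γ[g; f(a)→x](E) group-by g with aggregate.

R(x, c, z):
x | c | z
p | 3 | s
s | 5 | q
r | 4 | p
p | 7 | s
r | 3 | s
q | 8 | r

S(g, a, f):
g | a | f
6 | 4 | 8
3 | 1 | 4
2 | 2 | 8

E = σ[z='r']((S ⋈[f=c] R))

σ filters on z, owned by the right side.
E' = (S ⋈[f=c] σ[z='r'](R))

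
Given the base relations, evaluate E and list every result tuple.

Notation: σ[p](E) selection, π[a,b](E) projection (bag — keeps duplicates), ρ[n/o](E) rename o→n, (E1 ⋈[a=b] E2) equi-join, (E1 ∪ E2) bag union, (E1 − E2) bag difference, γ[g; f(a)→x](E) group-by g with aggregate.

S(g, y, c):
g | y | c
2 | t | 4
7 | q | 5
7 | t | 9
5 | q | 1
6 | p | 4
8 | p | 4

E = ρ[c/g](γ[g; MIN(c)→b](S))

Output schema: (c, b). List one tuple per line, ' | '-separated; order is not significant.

Subexpression sizes:
  S → 6
  γ[g; MIN(c)→b](S) → 5
  ρ[c/g](γ[g; MIN(c)→b](S)) → 5

== RESULT ==
c | b
2 | 4
5 | 1
6 | 4
7 | 5
8 | 4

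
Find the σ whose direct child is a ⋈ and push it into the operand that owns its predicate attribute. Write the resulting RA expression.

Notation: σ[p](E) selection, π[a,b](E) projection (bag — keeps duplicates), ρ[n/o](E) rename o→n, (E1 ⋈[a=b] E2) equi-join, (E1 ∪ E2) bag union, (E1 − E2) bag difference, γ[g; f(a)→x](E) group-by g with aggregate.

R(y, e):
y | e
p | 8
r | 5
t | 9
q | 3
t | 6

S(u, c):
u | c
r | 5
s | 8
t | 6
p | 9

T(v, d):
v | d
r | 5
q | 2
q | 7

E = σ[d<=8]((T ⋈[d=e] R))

σ filters on d, owned by the left side.
E' = (σ[d<=8](T) ⋈[d=e] R)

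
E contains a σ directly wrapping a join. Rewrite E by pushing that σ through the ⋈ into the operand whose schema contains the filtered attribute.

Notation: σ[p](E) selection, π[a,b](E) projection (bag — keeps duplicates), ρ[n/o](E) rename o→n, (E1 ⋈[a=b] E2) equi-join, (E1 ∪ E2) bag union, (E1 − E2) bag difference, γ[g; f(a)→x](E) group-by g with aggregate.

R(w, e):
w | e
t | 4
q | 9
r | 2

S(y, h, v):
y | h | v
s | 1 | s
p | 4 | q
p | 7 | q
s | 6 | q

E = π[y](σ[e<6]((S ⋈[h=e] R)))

σ filters on e, owned by the right side.
E' = π[y]((S ⋈[h=e] σ[e<6](R)))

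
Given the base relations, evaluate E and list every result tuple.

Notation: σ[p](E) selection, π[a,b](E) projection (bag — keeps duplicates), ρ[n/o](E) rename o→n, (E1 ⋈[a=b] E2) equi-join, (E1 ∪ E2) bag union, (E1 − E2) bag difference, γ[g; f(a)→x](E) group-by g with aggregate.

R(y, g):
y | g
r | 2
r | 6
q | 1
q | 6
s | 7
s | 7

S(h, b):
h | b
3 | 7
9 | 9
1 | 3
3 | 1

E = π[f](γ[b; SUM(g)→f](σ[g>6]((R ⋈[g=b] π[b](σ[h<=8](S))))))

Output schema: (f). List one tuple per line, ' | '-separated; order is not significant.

Row counts bottom-up:
  R → 6
  S → 4
  σ[h<=8](S) → 3
  π[b](σ[h<=8](S)) → 3
  (R ⋈[g=b] π[b](σ[h<=8](S))) → 3
  σ[g>6]((R ⋈[g=b] π[b](σ[h<=8](S)))) → 2
  γ[b; SUM(g)→f](σ[g>6]((R ⋈[g=b] π[b](σ[h<=8](S))))) → 1
  π[f](γ[b; SUM(g)→f](σ[g>6]((R ⋈[g=b] π[b](σ[h<=8](S)))))) → 1

== RESULT ==
f
14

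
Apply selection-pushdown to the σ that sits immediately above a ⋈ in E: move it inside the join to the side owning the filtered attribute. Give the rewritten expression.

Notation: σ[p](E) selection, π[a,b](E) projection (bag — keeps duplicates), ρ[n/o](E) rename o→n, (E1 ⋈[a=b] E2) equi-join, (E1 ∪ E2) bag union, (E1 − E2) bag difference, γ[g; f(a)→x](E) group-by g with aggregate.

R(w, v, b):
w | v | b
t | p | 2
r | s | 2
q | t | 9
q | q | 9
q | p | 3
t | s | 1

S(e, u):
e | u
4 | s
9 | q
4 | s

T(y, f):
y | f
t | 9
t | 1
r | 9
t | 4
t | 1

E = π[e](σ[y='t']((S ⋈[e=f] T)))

σ filters on y, owned by the right side.
E' = π[e]((S ⋈[e=f] σ[y='t'](T)))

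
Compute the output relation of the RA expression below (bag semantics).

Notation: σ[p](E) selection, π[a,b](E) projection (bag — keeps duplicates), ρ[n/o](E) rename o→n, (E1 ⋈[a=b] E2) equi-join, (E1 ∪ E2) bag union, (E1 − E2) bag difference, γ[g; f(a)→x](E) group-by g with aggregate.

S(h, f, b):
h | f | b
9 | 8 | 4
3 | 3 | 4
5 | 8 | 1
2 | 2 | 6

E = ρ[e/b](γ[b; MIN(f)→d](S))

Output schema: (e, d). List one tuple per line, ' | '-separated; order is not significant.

Stepwise |·|:
  S → 4
  γ[b; MIN(f)→d](S) → 3
  ρ[e/b](γ[b; MIN(f)→d](S)) → 3

== RESULT ==
e | d
1 | 8
4 | 3
6 | 2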